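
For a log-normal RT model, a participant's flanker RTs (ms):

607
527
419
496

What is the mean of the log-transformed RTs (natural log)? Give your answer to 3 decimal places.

6.230

ln(RT): 6.4085, 6.2672, 6.0379, 6.2066
Σ ln(RT) = 24.9202
Mean = 24.9202/4 = 6.23004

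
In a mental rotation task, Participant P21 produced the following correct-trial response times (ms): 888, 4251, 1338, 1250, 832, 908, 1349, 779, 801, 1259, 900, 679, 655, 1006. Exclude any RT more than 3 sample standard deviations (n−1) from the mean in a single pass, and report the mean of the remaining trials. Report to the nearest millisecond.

973 ms

n = 14, ΣRT = 16895, M = 1206.786
Σ(x−M)² = 10705758.36; s = √(10705758.36/13) = 907.480
Cutoffs: 1206.786 ± 3·907.480 → [-1515.7, 3929.2]
Outside: 4251 → excluded.
Retained (n=13): Σ = 12644, mean = 12644/13 = 972.615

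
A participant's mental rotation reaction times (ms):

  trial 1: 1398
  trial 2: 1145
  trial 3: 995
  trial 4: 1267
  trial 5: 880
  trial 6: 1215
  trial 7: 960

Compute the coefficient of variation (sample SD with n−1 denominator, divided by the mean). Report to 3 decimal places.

0.166

n = 7, Σ = 7860, M = 1122.8571
Σ(x−M)² = 207310.857; s = √(207310.857/6) = 185.8812
CV = 185.8812 / 1122.8571 = 0.16554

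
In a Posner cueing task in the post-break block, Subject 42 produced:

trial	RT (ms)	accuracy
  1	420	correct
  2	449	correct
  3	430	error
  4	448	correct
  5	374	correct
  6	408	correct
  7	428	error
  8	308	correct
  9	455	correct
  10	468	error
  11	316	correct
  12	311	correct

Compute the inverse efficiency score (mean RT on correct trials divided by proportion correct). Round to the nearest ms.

Correct trials (n=9): 420, 449, 448, 374, 408, 308, 455, 316, 311
Mean correct RT = 3489/9 = 387.6667 ms
Proportion correct = 9/12
IES = 387.6667 / (9/12) = 516.889 ms

517 ms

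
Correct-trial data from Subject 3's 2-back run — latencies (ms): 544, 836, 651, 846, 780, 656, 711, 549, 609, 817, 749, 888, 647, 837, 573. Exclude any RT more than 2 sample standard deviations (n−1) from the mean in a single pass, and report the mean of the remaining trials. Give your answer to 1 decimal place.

712.9 ms

n = 15, ΣRT = 10693, M = 712.867
Σ(x−M)² = 192745.73; s = √(192745.73/14) = 117.335
Cutoffs: 712.867 ± 2·117.335 → [478.2, 947.5]
No RTs fall outside the cutoffs; all 15 retained. Mean = 10693/15 = 712.867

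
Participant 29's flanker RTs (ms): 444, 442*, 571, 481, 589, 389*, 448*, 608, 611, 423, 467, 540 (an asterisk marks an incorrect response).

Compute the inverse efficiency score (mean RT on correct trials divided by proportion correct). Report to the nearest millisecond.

701 ms

Correct trials (n=9): 444, 571, 481, 589, 608, 611, 423, 467, 540
Mean correct RT = 4734/9 = 526.0000 ms
Proportion correct = 9/12
IES = 526.0000 / (9/12) = 701.333 ms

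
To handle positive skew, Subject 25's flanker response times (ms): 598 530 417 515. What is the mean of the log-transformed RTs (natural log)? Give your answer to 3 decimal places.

ln(RT): 6.3936, 6.2729, 6.0331, 6.2442
Σ ln(RT) = 24.9437
Mean = 24.9437/4 = 6.23593

6.236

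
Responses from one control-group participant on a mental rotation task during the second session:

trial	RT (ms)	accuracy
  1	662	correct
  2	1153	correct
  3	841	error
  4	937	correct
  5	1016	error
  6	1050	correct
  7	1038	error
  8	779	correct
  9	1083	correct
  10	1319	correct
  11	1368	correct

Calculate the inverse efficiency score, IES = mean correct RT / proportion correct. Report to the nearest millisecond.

1435 ms

Correct trials (n=8): 662, 1153, 937, 1050, 779, 1083, 1319, 1368
Mean correct RT = 8351/8 = 1043.8750 ms
Proportion correct = 8/11
IES = 1043.8750 / (8/11) = 1435.328 ms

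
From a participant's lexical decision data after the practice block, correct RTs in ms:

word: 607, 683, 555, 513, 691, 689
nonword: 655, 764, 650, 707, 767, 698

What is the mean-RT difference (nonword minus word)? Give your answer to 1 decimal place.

M(word) = 3738/6 = 623.000
M(nonword) = 4241/6 = 706.833
Difference = 706.833 − 623.000 = 83.833 ms

83.8 ms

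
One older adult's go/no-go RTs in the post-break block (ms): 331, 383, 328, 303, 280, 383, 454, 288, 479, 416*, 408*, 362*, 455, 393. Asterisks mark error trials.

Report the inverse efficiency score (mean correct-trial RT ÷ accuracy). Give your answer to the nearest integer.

Correct trials (n=11): 331, 383, 328, 303, 280, 383, 454, 288, 479, 455, 393
Mean correct RT = 4077/11 = 370.6364 ms
Proportion correct = 11/14
IES = 370.6364 / (11/14) = 471.719 ms

472 ms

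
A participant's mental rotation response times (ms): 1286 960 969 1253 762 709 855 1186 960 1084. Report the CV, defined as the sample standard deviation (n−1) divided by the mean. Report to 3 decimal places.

0.198

n = 10, Σ = 10024, M = 1002.4000
Σ(x−M)² = 353910.400; s = √(353910.400/9) = 198.3012
CV = 198.3012 / 1002.4000 = 0.19783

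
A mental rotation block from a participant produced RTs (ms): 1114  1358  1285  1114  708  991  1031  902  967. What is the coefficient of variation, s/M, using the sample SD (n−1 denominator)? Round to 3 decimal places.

n = 9, Σ = 9470, M = 1052.2222
Σ(x−M)² = 307835.556; s = √(307835.556/8) = 196.1618
CV = 196.1618 / 1052.2222 = 0.18643

0.186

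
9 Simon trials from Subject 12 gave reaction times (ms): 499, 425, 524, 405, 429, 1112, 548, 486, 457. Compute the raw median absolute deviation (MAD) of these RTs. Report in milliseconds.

57 ms

Sorted: 405, 425, 429, 457, 486, 499, 524, 548, 1112 → median = 486
|x − 486|: 13, 61, 38, 81, 57, 626, 62, 0, 29
Sorted deviations: 0, 13, 29, 38, 57, 61, 62, 81, 626 → MAD = 57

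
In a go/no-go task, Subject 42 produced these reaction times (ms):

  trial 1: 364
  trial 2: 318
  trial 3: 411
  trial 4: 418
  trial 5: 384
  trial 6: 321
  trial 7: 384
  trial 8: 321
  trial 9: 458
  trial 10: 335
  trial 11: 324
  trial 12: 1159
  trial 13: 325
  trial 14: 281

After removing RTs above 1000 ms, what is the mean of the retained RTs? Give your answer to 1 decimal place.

Excluded: 1159
Retained (n=13): Σ = 4644
Mean = 4644/13 = 357.2308

357.2 ms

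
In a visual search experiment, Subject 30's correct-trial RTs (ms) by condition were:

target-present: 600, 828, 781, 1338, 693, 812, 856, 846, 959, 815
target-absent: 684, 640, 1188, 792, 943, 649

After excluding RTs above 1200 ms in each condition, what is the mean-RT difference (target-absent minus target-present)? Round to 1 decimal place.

target-present: exclude 1338
M(target-present) = 7190/9 = 798.889
M(target-absent) = 4896/6 = 816.000
Difference = 816.000 − 798.889 = 17.111 ms

17.1 ms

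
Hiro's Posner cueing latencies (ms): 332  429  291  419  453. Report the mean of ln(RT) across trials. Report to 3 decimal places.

5.939

ln(RT): 5.8051, 6.0615, 5.6733, 6.0379, 6.1159
Σ ln(RT) = 29.6937
Mean = 29.6937/5 = 5.93874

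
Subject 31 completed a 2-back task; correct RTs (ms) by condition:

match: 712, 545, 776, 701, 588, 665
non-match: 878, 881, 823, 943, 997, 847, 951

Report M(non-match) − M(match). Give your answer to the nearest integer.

238 ms

M(match) = 3987/6 = 664.500
M(non-match) = 6320/7 = 902.857
Difference = 902.857 − 664.500 = 238.357 ms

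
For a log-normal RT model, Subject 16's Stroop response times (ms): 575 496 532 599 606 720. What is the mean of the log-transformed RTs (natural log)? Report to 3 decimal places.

ln(RT): 6.3544, 6.2066, 6.2766, 6.3953, 6.4069, 6.5793
Σ ln(RT) = 38.2190
Mean = 38.2190/6 = 6.36983

6.370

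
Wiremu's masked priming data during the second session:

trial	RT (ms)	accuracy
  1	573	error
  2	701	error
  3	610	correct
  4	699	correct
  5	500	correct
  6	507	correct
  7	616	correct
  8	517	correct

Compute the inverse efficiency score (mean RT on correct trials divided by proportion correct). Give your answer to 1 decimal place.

766.4 ms

Correct trials (n=6): 610, 699, 500, 507, 616, 517
Mean correct RT = 3449/6 = 574.8333 ms
Proportion correct = 6/8
IES = 574.8333 / (6/8) = 766.444 ms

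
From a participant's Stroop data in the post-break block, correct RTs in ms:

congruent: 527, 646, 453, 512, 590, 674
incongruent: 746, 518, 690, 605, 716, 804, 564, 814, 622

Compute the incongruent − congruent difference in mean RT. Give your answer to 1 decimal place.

108.4 ms

M(congruent) = 3402/6 = 567.000
M(incongruent) = 6079/9 = 675.444
Difference = 675.444 − 567.000 = 108.444 ms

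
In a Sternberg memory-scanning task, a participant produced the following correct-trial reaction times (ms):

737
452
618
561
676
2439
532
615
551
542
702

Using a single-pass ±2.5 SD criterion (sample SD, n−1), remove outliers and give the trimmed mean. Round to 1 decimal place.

n = 11, ΣRT = 8425, M = 765.909
Σ(x−M)² = 3148448.91; s = √(3148448.91/10) = 561.110
Cutoffs: 765.909 ± 2.5·561.110 → [-636.9, 2168.7]
Outside: 2439 → excluded.
Retained (n=10): Σ = 5986, mean = 5986/10 = 598.600

598.6 ms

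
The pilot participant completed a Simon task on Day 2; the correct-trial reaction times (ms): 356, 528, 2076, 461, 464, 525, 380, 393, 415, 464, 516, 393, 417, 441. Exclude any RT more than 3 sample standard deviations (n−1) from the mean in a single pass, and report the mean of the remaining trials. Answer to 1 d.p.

442.5 ms

n = 14, ΣRT = 7829, M = 559.214
Σ(x−M)² = 2516094.36; s = √(2516094.36/13) = 439.938
Cutoffs: 559.214 ± 3·439.938 → [-760.6, 1879.0]
Outside: 2076 → excluded.
Retained (n=13): Σ = 5753, mean = 5753/13 = 442.538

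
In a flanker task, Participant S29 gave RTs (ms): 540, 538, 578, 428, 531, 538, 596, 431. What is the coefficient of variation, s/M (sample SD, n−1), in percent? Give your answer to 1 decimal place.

n = 8, Σ = 4180, M = 522.5000
Σ(x−M)² = 26644.000; s = √(26644.000/7) = 61.6951
CV = 61.6951 / 522.5000 = 0.11808 = 11.808%

11.8%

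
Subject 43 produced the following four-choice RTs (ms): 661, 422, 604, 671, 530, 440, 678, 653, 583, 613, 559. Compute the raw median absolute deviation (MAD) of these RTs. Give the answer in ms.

Sorted: 422, 440, 530, 559, 583, 604, 613, 653, 661, 671, 678 → median = 604
|x − 604|: 57, 182, 0, 67, 74, 164, 74, 49, 21, 9, 45
Sorted deviations: 0, 9, 21, 45, 49, 57, 67, 74, 74, 164, 182 → MAD = 57

57 ms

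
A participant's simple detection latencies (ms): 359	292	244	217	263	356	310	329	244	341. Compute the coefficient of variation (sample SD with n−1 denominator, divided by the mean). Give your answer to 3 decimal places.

n = 10, Σ = 2955, M = 295.5000
Σ(x−M)² = 23630.500; s = √(23630.500/9) = 51.2407
CV = 51.2407 / 295.5000 = 0.17340

0.173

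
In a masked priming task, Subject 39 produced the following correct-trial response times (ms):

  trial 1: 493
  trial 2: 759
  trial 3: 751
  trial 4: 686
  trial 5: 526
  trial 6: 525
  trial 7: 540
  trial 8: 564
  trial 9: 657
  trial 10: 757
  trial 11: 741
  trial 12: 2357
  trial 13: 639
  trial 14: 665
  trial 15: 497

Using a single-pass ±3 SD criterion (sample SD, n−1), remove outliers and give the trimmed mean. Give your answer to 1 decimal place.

628.6 ms

n = 15, ΣRT = 11157, M = 743.800
Σ(x−M)² = 2923930.40; s = √(2923930.40/14) = 457.003
Cutoffs: 743.800 ± 3·457.003 → [-627.2, 2114.8]
Outside: 2357 → excluded.
Retained (n=14): Σ = 8800, mean = 8800/14 = 628.571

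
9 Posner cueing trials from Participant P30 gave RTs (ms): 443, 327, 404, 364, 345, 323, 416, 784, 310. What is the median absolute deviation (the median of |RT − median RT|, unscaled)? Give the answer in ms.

Sorted: 310, 323, 327, 345, 364, 404, 416, 443, 784 → median = 364
|x − 364|: 79, 37, 40, 0, 19, 41, 52, 420, 54
Sorted deviations: 0, 19, 37, 40, 41, 52, 54, 79, 420 → MAD = 41

41 ms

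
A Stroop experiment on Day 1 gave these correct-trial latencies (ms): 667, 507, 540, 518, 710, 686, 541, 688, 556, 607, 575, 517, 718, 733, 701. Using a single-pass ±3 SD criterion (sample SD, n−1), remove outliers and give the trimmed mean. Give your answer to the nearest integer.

618 ms

n = 15, ΣRT = 9264, M = 617.600
Σ(x−M)² = 100849.60; s = √(100849.60/14) = 84.874
Cutoffs: 617.600 ± 3·84.874 → [363.0, 872.2]
No RTs fall outside the cutoffs; all 15 retained. Mean = 9264/15 = 617.600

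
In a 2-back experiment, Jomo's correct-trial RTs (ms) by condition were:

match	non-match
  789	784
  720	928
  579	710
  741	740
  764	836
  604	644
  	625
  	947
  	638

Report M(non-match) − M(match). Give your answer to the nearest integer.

62 ms

M(match) = 4197/6 = 699.500
M(non-match) = 6852/9 = 761.333
Difference = 761.333 − 699.500 = 61.833 ms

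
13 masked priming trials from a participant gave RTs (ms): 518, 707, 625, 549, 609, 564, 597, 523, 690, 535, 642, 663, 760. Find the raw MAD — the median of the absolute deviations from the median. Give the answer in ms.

60 ms

Sorted: 518, 523, 535, 549, 564, 597, 609, 625, 642, 663, 690, 707, 760 → median = 609
|x − 609|: 91, 98, 16, 60, 0, 45, 12, 86, 81, 74, 33, 54, 151
Sorted deviations: 0, 12, 16, 33, 45, 54, 60, 74, 81, 86, 91, 98, 151 → MAD = 60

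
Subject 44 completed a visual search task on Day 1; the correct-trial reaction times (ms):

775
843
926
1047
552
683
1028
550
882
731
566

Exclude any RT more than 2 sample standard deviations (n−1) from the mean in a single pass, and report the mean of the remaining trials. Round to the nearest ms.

780 ms

n = 11, ΣRT = 8583, M = 780.273
Σ(x−M)² = 330996.18; s = √(330996.18/10) = 181.933
Cutoffs: 780.273 ± 2·181.933 → [416.4, 1144.1]
No RTs fall outside the cutoffs; all 11 retained. Mean = 8583/11 = 780.273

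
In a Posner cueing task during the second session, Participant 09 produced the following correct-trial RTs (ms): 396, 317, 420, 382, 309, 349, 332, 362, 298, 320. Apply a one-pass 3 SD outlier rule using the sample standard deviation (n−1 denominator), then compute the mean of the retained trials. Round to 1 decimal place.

348.5 ms

n = 10, ΣRT = 3485, M = 348.500
Σ(x−M)² = 14860.50; s = √(14860.50/9) = 40.635
Cutoffs: 348.500 ± 3·40.635 → [226.6, 470.4]
No RTs fall outside the cutoffs; all 10 retained. Mean = 3485/10 = 348.500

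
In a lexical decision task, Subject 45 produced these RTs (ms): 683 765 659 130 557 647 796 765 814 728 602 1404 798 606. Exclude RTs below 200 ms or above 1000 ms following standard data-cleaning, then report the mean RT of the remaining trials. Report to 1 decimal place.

701.7 ms

Excluded: 130, 1404
Retained (n=12): Σ = 8420
Mean = 8420/12 = 701.6667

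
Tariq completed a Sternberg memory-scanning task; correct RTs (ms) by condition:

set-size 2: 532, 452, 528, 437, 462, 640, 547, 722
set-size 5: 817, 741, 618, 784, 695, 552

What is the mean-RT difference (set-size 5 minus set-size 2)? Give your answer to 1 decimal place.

M(set-size 2) = 4320/8 = 540.000
M(set-size 5) = 4207/6 = 701.167
Difference = 701.167 − 540.000 = 161.167 ms

161.2 ms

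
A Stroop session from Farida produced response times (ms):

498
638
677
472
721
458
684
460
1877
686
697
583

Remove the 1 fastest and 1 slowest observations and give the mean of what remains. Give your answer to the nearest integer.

612 ms

Sorted: 458, 460, 472, 498, 583, 638, 677, 684, 686, 697, 721, 1877
Drop lowest 1 (458) and highest 1 (1877)
Remaining (n=10): Σ = 6116, mean = 6116/10 = 611.600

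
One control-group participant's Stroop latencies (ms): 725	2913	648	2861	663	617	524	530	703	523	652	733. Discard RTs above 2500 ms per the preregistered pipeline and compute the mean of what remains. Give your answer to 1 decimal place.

Excluded: 2861, 2913
Retained (n=10): Σ = 6318
Mean = 6318/10 = 631.8000

631.8 ms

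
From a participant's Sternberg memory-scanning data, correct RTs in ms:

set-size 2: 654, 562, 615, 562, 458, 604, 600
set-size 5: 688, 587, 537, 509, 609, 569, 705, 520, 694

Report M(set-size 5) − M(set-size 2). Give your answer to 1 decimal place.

M(set-size 2) = 4055/7 = 579.286
M(set-size 5) = 5418/9 = 602.000
Difference = 602.000 − 579.286 = 22.714 ms

22.7 ms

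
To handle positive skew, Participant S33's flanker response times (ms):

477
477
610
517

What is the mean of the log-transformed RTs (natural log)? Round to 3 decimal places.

6.249

ln(RT): 6.1675, 6.1675, 6.4135, 6.2480
Σ ln(RT) = 24.9965
Mean = 24.9965/4 = 6.24913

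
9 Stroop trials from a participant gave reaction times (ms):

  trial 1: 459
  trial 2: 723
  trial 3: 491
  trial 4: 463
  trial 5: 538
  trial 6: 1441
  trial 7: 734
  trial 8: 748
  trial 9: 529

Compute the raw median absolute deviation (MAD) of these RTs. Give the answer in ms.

79 ms

Sorted: 459, 463, 491, 529, 538, 723, 734, 748, 1441 → median = 538
|x − 538|: 79, 185, 47, 75, 0, 903, 196, 210, 9
Sorted deviations: 0, 9, 47, 75, 79, 185, 196, 210, 903 → MAD = 79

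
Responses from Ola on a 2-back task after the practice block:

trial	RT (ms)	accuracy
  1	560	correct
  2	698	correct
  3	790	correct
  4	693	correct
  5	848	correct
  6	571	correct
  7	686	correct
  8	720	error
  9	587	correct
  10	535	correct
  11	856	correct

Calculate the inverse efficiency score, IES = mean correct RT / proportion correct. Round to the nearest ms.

751 ms

Correct trials (n=10): 560, 698, 790, 693, 848, 571, 686, 587, 535, 856
Mean correct RT = 6824/10 = 682.4000 ms
Proportion correct = 10/11
IES = 682.4000 / (10/11) = 750.640 ms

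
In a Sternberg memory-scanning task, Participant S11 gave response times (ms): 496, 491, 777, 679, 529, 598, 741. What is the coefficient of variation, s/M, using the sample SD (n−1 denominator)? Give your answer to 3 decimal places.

0.191

n = 7, Σ = 4311, M = 615.8571
Σ(x−M)² = 83432.857; s = √(83432.857/6) = 117.9215
CV = 117.9215 / 615.8571 = 0.19148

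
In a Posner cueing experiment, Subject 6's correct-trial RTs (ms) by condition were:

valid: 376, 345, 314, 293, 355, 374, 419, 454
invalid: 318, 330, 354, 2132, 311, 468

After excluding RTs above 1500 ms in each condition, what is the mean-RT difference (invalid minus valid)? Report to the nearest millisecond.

-10 ms

invalid: exclude 2132
M(valid) = 2930/8 = 366.250
M(invalid) = 1781/5 = 356.200
Difference = 356.200 − 366.250 = -10.050 ms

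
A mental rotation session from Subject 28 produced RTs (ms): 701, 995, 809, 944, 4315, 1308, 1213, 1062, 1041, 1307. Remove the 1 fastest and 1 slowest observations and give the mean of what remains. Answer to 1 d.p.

1084.9 ms

Sorted: 701, 809, 944, 995, 1041, 1062, 1213, 1307, 1308, 4315
Drop lowest 1 (701) and highest 1 (4315)
Remaining (n=8): Σ = 8679, mean = 8679/8 = 1084.875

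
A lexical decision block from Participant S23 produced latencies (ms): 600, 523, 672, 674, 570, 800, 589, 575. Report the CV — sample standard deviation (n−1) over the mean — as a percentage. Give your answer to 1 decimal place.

13.9%

n = 8, Σ = 5003, M = 625.3750
Σ(x−M)² = 53083.875; s = √(53083.875/7) = 87.0828
CV = 87.0828 / 625.3750 = 0.13925 = 13.925%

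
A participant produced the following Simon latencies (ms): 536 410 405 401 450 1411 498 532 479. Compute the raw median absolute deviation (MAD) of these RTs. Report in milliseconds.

Sorted: 401, 405, 410, 450, 479, 498, 532, 536, 1411 → median = 479
|x − 479|: 57, 69, 74, 78, 29, 932, 19, 53, 0
Sorted deviations: 0, 19, 29, 53, 57, 69, 74, 78, 932 → MAD = 57

57 ms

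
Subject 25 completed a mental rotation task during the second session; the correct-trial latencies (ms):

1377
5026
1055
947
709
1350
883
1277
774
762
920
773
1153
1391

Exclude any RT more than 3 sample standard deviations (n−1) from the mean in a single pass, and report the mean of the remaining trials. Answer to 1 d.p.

n = 14, ΣRT = 18397, M = 1314.071
Σ(x−M)² = 15615204.93; s = √(15615204.93/13) = 1095.979
Cutoffs: 1314.071 ± 3·1095.979 → [-1973.9, 4602.0]
Outside: 5026 → excluded.
Retained (n=13): Σ = 13371, mean = 13371/13 = 1028.538

1028.5 ms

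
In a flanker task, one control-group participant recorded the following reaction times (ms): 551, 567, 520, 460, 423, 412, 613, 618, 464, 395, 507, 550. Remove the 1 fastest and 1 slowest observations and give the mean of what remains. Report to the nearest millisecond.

Sorted: 395, 412, 423, 460, 464, 507, 520, 550, 551, 567, 613, 618
Drop lowest 1 (395) and highest 1 (618)
Remaining (n=10): Σ = 5067, mean = 5067/10 = 506.700

507 ms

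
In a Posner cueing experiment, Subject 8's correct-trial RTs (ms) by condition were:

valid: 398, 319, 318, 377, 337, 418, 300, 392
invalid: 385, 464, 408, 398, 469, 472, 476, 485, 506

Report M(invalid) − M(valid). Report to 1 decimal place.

94.1 ms

M(valid) = 2859/8 = 357.375
M(invalid) = 4063/9 = 451.444
Difference = 451.444 − 357.375 = 94.069 ms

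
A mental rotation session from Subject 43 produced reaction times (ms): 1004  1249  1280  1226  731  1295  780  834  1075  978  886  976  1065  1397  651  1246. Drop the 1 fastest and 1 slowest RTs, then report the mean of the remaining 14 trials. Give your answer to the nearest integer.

Sorted: 651, 731, 780, 834, 886, 976, 978, 1004, 1065, 1075, 1226, 1246, 1249, 1280, 1295, 1397
Drop lowest 1 (651) and highest 1 (1397)
Remaining (n=14): Σ = 14625, mean = 14625/14 = 1044.643

1045 ms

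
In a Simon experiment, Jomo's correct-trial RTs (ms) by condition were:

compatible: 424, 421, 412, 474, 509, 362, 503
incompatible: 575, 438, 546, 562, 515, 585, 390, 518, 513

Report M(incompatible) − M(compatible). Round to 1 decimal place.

72.2 ms

M(compatible) = 3105/7 = 443.571
M(incompatible) = 4642/9 = 515.778
Difference = 515.778 − 443.571 = 72.206 ms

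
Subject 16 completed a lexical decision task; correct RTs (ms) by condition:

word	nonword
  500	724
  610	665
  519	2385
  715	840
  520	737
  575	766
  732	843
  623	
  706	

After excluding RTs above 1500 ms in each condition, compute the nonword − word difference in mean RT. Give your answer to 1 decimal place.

151.4 ms

nonword: exclude 2385
M(word) = 5500/9 = 611.111
M(nonword) = 4575/6 = 762.500
Difference = 762.500 − 611.111 = 151.389 ms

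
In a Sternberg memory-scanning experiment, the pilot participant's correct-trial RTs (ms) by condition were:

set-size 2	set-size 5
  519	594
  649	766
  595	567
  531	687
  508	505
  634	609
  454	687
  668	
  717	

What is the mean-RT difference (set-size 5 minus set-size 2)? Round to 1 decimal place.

44.6 ms

M(set-size 2) = 5275/9 = 586.111
M(set-size 5) = 4415/7 = 630.714
Difference = 630.714 − 586.111 = 44.603 ms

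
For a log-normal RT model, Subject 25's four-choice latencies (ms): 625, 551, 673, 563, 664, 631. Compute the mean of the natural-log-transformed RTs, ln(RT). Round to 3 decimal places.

ln(RT): 6.4378, 6.3117, 6.5117, 6.3333, 6.4983, 6.4473
Σ ln(RT) = 38.5401
Mean = 38.5401/6 = 6.42335

6.423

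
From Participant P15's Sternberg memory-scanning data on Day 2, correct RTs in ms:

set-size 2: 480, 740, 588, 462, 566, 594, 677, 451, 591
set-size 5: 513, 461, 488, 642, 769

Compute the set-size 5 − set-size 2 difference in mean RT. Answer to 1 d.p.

2.5 ms

M(set-size 2) = 5149/9 = 572.111
M(set-size 5) = 2873/5 = 574.600
Difference = 574.600 − 572.111 = 2.489 ms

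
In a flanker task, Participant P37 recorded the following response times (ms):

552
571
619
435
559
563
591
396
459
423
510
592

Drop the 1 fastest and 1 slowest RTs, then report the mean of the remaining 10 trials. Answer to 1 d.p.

Sorted: 396, 423, 435, 459, 510, 552, 559, 563, 571, 591, 592, 619
Drop lowest 1 (396) and highest 1 (619)
Remaining (n=10): Σ = 5255, mean = 5255/10 = 525.500

525.5 ms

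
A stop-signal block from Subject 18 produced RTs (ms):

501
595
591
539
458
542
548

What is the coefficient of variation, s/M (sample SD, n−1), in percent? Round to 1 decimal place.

n = 7, Σ = 3774, M = 539.1429
Σ(x−M)² = 13934.857; s = √(13934.857/6) = 48.1921
CV = 48.1921 / 539.1429 = 0.08939 = 8.939%

8.9%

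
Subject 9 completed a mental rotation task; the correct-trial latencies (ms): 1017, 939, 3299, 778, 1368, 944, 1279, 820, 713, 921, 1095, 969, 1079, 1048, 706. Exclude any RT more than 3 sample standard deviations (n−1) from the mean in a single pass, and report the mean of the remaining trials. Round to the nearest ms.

n = 15, ΣRT = 16975, M = 1131.667
Σ(x−M)² = 5521031.33; s = √(5521031.33/14) = 627.980
Cutoffs: 1131.667 ± 3·627.980 → [-752.3, 3015.6]
Outside: 3299 → excluded.
Retained (n=14): Σ = 13676, mean = 13676/14 = 976.857

977 ms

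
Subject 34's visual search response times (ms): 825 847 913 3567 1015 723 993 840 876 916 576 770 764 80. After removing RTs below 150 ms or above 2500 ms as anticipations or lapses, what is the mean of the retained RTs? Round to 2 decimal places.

838.17 ms

Excluded: 80, 3567
Retained (n=12): Σ = 10058
Mean = 10058/12 = 838.1667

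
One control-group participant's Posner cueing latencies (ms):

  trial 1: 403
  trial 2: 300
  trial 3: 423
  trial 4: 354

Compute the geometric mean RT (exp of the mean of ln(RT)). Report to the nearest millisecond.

ln(RT): 5.9989, 5.7038, 6.0474, 5.8693
Mean ln(RT) = 23.6194/4 = 5.90485
Geometric mean = exp(5.90485) = 366.81 ms

367 ms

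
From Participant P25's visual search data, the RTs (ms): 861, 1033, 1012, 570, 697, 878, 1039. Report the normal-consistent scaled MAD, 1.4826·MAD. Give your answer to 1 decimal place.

229.8 ms

Sorted: 570, 697, 861, 878, 1012, 1033, 1039 → median = 878
|x − 878| sorted: 0, 17, 134, 155, 161, 181, 308 → MAD = 155
Robust SD ≈ 1.4826 × 155 = 229.803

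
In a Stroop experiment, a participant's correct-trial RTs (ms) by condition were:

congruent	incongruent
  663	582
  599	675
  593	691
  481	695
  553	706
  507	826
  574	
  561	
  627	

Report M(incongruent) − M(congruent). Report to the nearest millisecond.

123 ms

M(congruent) = 5158/9 = 573.111
M(incongruent) = 4175/6 = 695.833
Difference = 695.833 − 573.111 = 122.722 ms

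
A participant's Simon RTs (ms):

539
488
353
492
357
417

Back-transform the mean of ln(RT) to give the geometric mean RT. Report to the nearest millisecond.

ln(RT): 6.2897, 6.1903, 5.8665, 6.1985, 5.8777, 6.0331
Mean ln(RT) = 36.4558/6 = 6.07597
Geometric mean = exp(6.07597) = 435.27 ms

435 ms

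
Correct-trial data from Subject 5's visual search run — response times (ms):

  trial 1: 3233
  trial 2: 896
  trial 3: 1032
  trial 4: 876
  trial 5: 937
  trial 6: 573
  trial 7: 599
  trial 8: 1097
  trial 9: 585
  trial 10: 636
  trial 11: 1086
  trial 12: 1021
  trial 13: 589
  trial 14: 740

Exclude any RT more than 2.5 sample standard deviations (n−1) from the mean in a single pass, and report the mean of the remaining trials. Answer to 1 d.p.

820.5 ms

n = 14, ΣRT = 13900, M = 992.857
Σ(x−M)² = 5918377.71; s = √(5918377.71/13) = 674.729
Cutoffs: 992.857 ± 2.5·674.729 → [-694.0, 2679.7]
Outside: 3233 → excluded.
Retained (n=13): Σ = 10667, mean = 10667/13 = 820.538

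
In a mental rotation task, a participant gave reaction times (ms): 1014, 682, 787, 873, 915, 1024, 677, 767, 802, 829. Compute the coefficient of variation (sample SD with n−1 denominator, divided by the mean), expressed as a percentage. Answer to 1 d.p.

n = 10, Σ = 8370, M = 837.0000
Σ(x−M)² = 131992.000; s = √(131992.000/9) = 121.1023
CV = 121.1023 / 837.0000 = 0.14469 = 14.469%

14.5%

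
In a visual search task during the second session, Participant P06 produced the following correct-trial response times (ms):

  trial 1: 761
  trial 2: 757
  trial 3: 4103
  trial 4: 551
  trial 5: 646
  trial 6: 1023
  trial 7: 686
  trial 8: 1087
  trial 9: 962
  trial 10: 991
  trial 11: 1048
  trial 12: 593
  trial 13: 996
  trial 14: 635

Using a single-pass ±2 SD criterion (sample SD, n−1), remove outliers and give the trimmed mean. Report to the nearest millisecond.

n = 14, ΣRT = 14839, M = 1059.929
Σ(x−M)² = 10430828.93; s = √(10430828.93/13) = 895.752
Cutoffs: 1059.929 ± 2·895.752 → [-731.6, 2851.4]
Outside: 4103 → excluded.
Retained (n=13): Σ = 10736, mean = 10736/13 = 825.846

826 ms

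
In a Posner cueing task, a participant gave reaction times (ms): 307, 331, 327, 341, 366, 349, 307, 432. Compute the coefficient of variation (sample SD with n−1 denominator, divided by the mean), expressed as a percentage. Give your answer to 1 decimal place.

n = 8, Σ = 2760, M = 345.0000
Σ(x−M)² = 11450.000; s = √(11450.000/7) = 40.4440
CV = 40.4440 / 345.0000 = 0.11723 = 11.723%

11.7%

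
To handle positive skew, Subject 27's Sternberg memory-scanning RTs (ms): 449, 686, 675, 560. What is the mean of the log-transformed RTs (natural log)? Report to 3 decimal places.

6.370

ln(RT): 6.1070, 6.5309, 6.5147, 6.3279
Σ ln(RT) = 25.4805
Mean = 25.4805/4 = 6.37014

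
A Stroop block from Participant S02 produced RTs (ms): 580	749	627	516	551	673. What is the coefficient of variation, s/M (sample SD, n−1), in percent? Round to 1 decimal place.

n = 6, Σ = 3696, M = 616.0000
Σ(x−M)² = 36580.000; s = √(36580.000/5) = 85.5336
CV = 85.5336 / 616.0000 = 0.13885 = 13.885%

13.9%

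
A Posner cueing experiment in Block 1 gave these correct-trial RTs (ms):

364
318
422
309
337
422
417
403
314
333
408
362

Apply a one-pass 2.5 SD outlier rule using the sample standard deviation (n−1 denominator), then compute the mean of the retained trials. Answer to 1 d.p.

367.4 ms

n = 12, ΣRT = 4409, M = 367.417
Σ(x−M)² = 22188.92; s = √(22188.92/11) = 44.913
Cutoffs: 367.417 ± 2.5·44.913 → [255.1, 479.7]
No RTs fall outside the cutoffs; all 12 retained. Mean = 4409/12 = 367.417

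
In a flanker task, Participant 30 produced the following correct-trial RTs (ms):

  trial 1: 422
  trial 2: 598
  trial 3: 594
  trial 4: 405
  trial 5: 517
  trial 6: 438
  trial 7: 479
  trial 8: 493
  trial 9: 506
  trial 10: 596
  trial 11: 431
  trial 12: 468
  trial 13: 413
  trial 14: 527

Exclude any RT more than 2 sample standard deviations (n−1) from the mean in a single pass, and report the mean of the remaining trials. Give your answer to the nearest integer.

n = 14, ΣRT = 6887, M = 491.929
Σ(x−M)² = 60594.93; s = √(60594.93/13) = 68.273
Cutoffs: 491.929 ± 2·68.273 → [355.4, 628.5]
No RTs fall outside the cutoffs; all 14 retained. Mean = 6887/14 = 491.929

492 ms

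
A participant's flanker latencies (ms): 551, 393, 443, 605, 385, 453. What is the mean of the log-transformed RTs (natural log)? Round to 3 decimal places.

ln(RT): 6.3117, 5.9738, 6.0936, 6.4052, 5.9532, 6.1159
Σ ln(RT) = 36.8535
Mean = 36.8535/6 = 6.14225

6.142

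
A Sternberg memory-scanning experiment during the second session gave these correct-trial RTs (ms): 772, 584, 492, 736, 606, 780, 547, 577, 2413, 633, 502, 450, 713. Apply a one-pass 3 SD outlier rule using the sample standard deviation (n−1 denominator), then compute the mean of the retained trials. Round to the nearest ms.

616 ms

n = 13, ΣRT = 9805, M = 754.231
Σ(x−M)² = 3119472.31; s = √(3119472.31/12) = 509.859
Cutoffs: 754.231 ± 3·509.859 → [-775.3, 2283.8]
Outside: 2413 → excluded.
Retained (n=12): Σ = 7392, mean = 7392/12 = 616.000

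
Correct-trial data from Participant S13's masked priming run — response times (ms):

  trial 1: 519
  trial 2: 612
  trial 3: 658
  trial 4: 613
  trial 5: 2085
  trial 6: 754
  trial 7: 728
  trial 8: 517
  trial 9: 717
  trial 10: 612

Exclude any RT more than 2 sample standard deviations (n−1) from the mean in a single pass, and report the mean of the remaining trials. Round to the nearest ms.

637 ms

n = 10, ΣRT = 7815, M = 781.500
Σ(x−M)² = 1946862.50; s = √(1946862.50/9) = 465.100
Cutoffs: 781.500 ± 2·465.100 → [-148.7, 1711.7]
Outside: 2085 → excluded.
Retained (n=9): Σ = 5730, mean = 5730/9 = 636.667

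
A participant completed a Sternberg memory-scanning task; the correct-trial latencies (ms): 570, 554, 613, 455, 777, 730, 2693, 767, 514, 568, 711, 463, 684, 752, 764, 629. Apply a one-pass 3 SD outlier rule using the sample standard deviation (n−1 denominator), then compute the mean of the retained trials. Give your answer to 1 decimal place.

n = 16, ΣRT = 12244, M = 765.250
Σ(x−M)² = 4141463.00; s = √(4141463.00/15) = 525.450
Cutoffs: 765.250 ± 3·525.450 → [-811.1, 2341.6]
Outside: 2693 → excluded.
Retained (n=15): Σ = 9551, mean = 9551/15 = 636.733

636.7 ms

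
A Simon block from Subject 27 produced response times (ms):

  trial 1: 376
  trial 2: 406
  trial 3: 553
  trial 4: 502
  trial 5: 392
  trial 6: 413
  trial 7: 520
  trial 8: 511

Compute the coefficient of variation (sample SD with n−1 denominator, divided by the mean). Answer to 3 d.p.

n = 8, Σ = 3673, M = 459.1250
Σ(x−M)² = 33412.875; s = √(33412.875/7) = 69.0888
CV = 69.0888 / 459.1250 = 0.15048

0.150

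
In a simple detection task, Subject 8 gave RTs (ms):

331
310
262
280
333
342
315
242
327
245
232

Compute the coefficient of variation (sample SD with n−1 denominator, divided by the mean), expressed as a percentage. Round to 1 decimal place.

14.1%

n = 11, Σ = 3219, M = 292.6364
Σ(x−M)² = 17128.545; s = √(17128.545/10) = 41.3866
CV = 41.3866 / 292.6364 = 0.14143 = 14.143%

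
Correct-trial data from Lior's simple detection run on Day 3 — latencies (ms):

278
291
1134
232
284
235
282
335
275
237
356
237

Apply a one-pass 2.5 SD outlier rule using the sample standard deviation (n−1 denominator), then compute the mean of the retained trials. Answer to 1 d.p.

276.5 ms

n = 12, ΣRT = 4176, M = 348.000
Σ(x−M)² = 690826.00; s = √(690826.00/11) = 250.604
Cutoffs: 348.000 ± 2.5·250.604 → [-278.5, 974.5]
Outside: 1134 → excluded.
Retained (n=11): Σ = 3042, mean = 3042/11 = 276.545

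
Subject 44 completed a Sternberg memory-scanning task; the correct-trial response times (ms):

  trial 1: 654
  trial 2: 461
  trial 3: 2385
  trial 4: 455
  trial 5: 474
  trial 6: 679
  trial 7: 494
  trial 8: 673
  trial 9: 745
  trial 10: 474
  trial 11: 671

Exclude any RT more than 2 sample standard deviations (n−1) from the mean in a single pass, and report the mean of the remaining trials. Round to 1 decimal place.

578.0 ms

n = 11, ΣRT = 8165, M = 742.273
Σ(x−M)² = 3087454.18; s = √(3087454.18/10) = 555.649
Cutoffs: 742.273 ± 2·555.649 → [-369.0, 1853.6]
Outside: 2385 → excluded.
Retained (n=10): Σ = 5780, mean = 5780/10 = 578.000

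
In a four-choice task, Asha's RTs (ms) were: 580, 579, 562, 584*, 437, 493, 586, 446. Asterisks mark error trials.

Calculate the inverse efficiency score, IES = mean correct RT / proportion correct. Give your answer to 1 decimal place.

601.3 ms

Correct trials (n=7): 580, 579, 562, 437, 493, 586, 446
Mean correct RT = 3683/7 = 526.1429 ms
Proportion correct = 7/8
IES = 526.1429 / (7/8) = 601.306 ms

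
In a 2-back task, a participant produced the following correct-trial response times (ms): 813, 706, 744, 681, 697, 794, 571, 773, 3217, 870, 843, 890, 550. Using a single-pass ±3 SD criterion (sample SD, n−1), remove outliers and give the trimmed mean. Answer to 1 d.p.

n = 13, ΣRT = 12149, M = 934.538
Σ(x−M)² = 5774047.23; s = √(5774047.23/12) = 693.665
Cutoffs: 934.538 ± 3·693.665 → [-1146.5, 3015.5]
Outside: 3217 → excluded.
Retained (n=12): Σ = 8932, mean = 8932/12 = 744.333

744.3 ms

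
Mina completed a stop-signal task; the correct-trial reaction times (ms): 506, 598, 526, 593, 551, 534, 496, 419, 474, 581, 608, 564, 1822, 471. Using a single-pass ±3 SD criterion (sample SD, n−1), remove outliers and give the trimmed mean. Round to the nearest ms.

n = 14, ΣRT = 8743, M = 624.500
Σ(x−M)² = 1583817.50; s = √(1583817.50/13) = 349.045
Cutoffs: 624.500 ± 3·349.045 → [-422.6, 1671.6]
Outside: 1822 → excluded.
Retained (n=13): Σ = 6921, mean = 6921/13 = 532.385

532 ms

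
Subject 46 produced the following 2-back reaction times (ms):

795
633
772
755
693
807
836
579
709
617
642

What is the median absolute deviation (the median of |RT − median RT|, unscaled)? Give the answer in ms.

Sorted: 579, 617, 633, 642, 693, 709, 755, 772, 795, 807, 836 → median = 709
|x − 709|: 86, 76, 63, 46, 16, 98, 127, 130, 0, 92, 67
Sorted deviations: 0, 16, 46, 63, 67, 76, 86, 92, 98, 127, 130 → MAD = 76

76 ms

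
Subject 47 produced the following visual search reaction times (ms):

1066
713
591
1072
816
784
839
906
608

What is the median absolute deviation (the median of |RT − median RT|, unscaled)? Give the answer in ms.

Sorted: 591, 608, 713, 784, 816, 839, 906, 1066, 1072 → median = 816
|x − 816|: 250, 103, 225, 256, 0, 32, 23, 90, 208
Sorted deviations: 0, 23, 32, 90, 103, 208, 225, 250, 256 → MAD = 103

103 ms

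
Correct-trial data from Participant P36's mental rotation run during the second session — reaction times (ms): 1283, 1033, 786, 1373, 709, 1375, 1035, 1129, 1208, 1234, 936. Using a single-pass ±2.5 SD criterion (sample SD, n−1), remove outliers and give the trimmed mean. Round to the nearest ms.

n = 11, ΣRT = 12101, M = 1100.091
Σ(x−M)² = 501190.91; s = √(501190.91/10) = 223.873
Cutoffs: 1100.091 ± 2.5·223.873 → [540.4, 1659.8]
No RTs fall outside the cutoffs; all 11 retained. Mean = 12101/11 = 1100.091

1100 ms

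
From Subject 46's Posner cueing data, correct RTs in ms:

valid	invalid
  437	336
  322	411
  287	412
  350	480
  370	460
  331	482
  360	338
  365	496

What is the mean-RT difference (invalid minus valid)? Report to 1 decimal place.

M(valid) = 2822/8 = 352.750
M(invalid) = 3415/8 = 426.875
Difference = 426.875 − 352.750 = 74.125 ms

74.1 ms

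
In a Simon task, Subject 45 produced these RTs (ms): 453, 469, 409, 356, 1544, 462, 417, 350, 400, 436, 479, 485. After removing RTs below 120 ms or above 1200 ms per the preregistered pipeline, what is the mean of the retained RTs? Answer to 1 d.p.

428.7 ms

Excluded: 1544
Retained (n=11): Σ = 4716
Mean = 4716/11 = 428.7273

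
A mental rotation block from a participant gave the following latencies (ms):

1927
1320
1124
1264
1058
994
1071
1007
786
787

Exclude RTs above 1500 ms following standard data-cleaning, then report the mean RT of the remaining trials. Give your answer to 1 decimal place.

1045.7 ms

Excluded: 1927
Retained (n=9): Σ = 9411
Mean = 9411/9 = 1045.6667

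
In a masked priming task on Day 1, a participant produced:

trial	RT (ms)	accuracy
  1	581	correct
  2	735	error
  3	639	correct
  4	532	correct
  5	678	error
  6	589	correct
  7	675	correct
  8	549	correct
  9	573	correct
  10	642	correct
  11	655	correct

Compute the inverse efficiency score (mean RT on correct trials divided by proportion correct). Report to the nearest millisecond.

Correct trials (n=9): 581, 639, 532, 589, 675, 549, 573, 642, 655
Mean correct RT = 5435/9 = 603.8889 ms
Proportion correct = 9/11
IES = 603.8889 / (9/11) = 738.086 ms

738 ms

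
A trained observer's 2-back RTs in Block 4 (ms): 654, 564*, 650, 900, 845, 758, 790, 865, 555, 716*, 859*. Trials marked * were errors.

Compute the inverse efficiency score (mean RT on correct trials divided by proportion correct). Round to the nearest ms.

Correct trials (n=8): 654, 650, 900, 845, 758, 790, 865, 555
Mean correct RT = 6017/8 = 752.1250 ms
Proportion correct = 8/11
IES = 752.1250 / (8/11) = 1034.172 ms

1034 ms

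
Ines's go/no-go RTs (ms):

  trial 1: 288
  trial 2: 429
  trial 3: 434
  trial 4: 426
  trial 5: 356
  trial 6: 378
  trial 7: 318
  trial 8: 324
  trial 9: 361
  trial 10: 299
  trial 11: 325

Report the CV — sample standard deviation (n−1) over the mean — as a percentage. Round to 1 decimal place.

n = 11, Σ = 3938, M = 358.0000
Σ(x−M)² = 28080.000; s = √(28080.000/10) = 52.9906
CV = 52.9906 / 358.0000 = 0.14802 = 14.802%

14.8%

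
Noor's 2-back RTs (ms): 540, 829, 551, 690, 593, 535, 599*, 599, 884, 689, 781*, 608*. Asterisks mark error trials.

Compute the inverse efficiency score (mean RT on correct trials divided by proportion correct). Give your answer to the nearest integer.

876 ms

Correct trials (n=9): 540, 829, 551, 690, 593, 535, 599, 884, 689
Mean correct RT = 5910/9 = 656.6667 ms
Proportion correct = 9/12
IES = 656.6667 / (9/12) = 875.556 ms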